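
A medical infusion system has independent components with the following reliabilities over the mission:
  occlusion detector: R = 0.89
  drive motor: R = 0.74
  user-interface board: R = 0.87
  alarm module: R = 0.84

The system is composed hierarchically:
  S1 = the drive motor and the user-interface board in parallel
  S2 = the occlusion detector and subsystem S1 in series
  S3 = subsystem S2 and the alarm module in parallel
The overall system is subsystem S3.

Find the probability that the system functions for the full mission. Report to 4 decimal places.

Parallel (drive motor and user-interface board): 1 − (1 − 0.740000)(1 − 0.870000) = 0.966200
Series (occlusion detector and [0.966200]): 0.890000 × 0.966200 = 0.859918
Parallel ([0.859918] and alarm module): 1 − (1 − 0.859918)(1 − 0.840000) = 0.9776

0.9776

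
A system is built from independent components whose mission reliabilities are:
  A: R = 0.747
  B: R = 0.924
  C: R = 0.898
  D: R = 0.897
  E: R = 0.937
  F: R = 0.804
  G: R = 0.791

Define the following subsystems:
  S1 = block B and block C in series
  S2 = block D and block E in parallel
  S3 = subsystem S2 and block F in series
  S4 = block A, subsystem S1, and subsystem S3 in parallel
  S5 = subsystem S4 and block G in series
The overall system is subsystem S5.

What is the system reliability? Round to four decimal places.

Series (B and C): 0.924000 × 0.898000 = 0.829752
Parallel (D and E): 1 − (1 − 0.897000)(1 − 0.937000) = 0.993511
Series ([0.993511] and F): 0.993511 × 0.804000 = 0.798783
Parallel (A, [0.829752], and [0.798783]): 1 − (1 − 0.747000)(1 − 0.829752)(1 − 0.798783) = 0.991333
Series ([0.991333] and G): 0.991333 × 0.791000 = 0.7841

0.7841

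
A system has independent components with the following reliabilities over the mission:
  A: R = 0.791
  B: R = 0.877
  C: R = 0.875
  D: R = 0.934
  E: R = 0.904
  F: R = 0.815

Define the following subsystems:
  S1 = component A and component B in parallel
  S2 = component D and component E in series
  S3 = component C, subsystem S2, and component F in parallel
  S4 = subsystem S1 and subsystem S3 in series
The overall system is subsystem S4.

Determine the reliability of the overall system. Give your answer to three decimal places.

0.971

Parallel (A and B): 1 − (1 − 0.79100)(1 − 0.87700) = 0.97429
Series (D and E): 0.93400 × 0.90400 = 0.84434
Parallel (C, [0.84434], and F): 1 − (1 − 0.87500)(1 − 0.84434)(1 − 0.81500) = 0.99640
Series ([0.97429] and [0.99640]): 0.97429 × 0.99640 = 0.971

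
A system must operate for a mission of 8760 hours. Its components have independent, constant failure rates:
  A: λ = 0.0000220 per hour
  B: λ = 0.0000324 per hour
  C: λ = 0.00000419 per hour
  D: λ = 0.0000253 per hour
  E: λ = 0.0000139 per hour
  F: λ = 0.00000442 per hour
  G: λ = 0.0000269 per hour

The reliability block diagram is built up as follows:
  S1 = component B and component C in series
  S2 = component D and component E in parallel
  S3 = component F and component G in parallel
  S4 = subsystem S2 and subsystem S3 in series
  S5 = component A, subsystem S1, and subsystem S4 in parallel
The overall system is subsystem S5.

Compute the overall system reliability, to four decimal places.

R(A) = exp(−0.0000220 × 8760) = 0.824713
R(B) = exp(−0.0000324 × 8760) = 0.752899
R(C) = exp(−0.00000419 × 8760) = 0.963961
R(D) = exp(−0.0000253 × 8760) = 0.801213
R(E) = exp(−0.0000139 × 8760) = 0.885357
R(F) = exp(−0.00000442 × 8760) = 0.962021
R(G) = exp(−0.0000269 × 8760) = 0.790062
Series (B and C): 0.752899 × 0.963961 = 0.725765
Parallel (D and E): 1 − (1 − 0.801213)(1 − 0.885357) = 0.977210
Parallel (F and G): 1 − (1 − 0.962021)(1 − 0.790062) = 0.992027
Series ([0.977210] and [0.992027]): 0.977210 × 0.992027 = 0.969419
Parallel (A, [0.725765], and [0.969419]): 1 − (1 − 0.824713)(1 − 0.725765)(1 − 0.969419) = 0.9985

0.9985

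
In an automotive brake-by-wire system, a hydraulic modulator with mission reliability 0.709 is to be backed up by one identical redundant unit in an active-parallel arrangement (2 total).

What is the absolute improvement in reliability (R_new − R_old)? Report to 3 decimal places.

R_before = 0.709
R_after = 1 − (1 − 0.709)^2 = 0.915
ΔR = 0.915 − 0.709 = 0.206

0.206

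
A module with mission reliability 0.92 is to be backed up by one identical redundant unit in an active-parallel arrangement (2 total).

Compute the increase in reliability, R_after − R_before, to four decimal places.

0.0736

R_before = 0.92
R_after = 1 − (1 − 0.92)^2 = 0.9936
ΔR = 0.9936 − 0.92 = 0.0736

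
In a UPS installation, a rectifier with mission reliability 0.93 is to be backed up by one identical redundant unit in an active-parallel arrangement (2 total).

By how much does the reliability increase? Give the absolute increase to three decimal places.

R_before = 0.93
R_after = 1 − (1 − 0.93)^2 = 0.995
ΔR = 0.995 − 0.93 = 0.065

0.065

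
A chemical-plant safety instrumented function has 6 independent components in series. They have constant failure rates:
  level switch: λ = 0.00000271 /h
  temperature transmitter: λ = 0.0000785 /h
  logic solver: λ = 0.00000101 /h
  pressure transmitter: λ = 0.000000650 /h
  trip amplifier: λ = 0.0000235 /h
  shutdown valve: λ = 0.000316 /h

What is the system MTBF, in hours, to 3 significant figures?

Series of exponential components: λ_sys = Σ λ_i
λ_sys = 0.00000271 + 0.0000785 + 0.00000101 + 0.000000650 + 0.0000235 + 0.000316 = 4.2237e-04 /h
MTBF = 1 / λ_sys = 2370 h

2370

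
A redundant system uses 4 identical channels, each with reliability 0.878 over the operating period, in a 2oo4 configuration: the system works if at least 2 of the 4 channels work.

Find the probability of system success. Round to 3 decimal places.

0.993

R = Σ_{i=2}^{4} C(4,i) p^i (1−p)^{4−i} with p = 0.878
C(4,2)·0.878^2·0.122^2 = 0.06884
C(4,3)·0.878^3·0.122^1 = 0.33030
C(4,4)·0.878^4·0.122^0 = 0.59426
Sum = 0.993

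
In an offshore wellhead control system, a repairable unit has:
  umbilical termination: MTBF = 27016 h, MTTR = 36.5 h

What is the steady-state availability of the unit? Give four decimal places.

A(umbilical termination) = MTBF/(MTBF+MTTR) = 27016/(27016+36.5) = 0.9987

0.9987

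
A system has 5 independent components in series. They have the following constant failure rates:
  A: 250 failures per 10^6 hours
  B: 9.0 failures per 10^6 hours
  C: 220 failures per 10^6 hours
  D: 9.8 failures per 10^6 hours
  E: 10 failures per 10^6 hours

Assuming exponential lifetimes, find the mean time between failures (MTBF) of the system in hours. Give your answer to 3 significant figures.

Series of exponential components: λ_sys = Σ λ_i
λ_sys = 0.00025 + 0.0000090 + 0.00022 + 0.0000098 + 0.000010 = 4.9880e-04 /h
MTBF = 1 / λ_sys = 2000 h

2000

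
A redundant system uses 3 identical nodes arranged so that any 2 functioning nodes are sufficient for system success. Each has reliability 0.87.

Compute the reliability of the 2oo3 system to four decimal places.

R = Σ_{i=2}^{3} C(3,i) p^i (1−p)^{3−i} with p = 0.87
C(3,2)·0.87^2·0.13^1 = 0.295191
C(3,3)·0.87^3·0.13^0 = 0.658503
Sum = 0.9537

0.9537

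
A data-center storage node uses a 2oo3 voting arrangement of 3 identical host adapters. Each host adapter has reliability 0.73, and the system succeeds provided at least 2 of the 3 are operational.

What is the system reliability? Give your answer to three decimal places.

0.821

R = Σ_{i=2}^{3} C(3,i) p^i (1−p)^{3−i} with p = 0.73
C(3,2)·0.73^2·0.27^1 = 0.43165
C(3,3)·0.73^3·0.27^0 = 0.38902
Sum = 0.821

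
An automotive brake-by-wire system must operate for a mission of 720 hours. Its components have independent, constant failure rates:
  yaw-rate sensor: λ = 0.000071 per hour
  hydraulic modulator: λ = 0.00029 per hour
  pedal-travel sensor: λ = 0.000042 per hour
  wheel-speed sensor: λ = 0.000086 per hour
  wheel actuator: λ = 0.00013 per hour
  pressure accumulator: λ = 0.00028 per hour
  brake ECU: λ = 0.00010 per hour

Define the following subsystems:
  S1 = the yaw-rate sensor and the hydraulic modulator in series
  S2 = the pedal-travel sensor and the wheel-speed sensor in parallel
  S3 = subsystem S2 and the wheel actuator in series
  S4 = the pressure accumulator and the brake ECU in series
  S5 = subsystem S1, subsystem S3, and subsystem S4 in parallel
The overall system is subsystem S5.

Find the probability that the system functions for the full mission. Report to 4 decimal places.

0.9950

R(yaw-rate sensor) = exp(−0.000071 × 720) = 0.950165
R(hydraulic modulator) = exp(−0.00029 × 720) = 0.811558
R(pedal-travel sensor) = exp(−0.000042 × 720) = 0.970213
R(wheel-speed sensor) = exp(−0.000086 × 720) = 0.939958
R(wheel actuator) = exp(−0.00013 × 720) = 0.910647
R(pressure accumulator) = exp(−0.00028 × 720) = 0.817422
R(brake ECU) = exp(−0.00010 × 720) = 0.930531
Series (yaw-rate sensor and hydraulic modulator): 0.950165 × 0.811558 = 0.771114
Parallel (pedal-travel sensor and wheel-speed sensor): 1 − (1 − 0.970213)(1 − 0.939958) = 0.998212
Series ([0.998212] and wheel actuator): 0.998212 × 0.910647 = 0.909019
Series (pressure accumulator and brake ECU): 0.817422 × 0.930531 = 0.760637
Parallel ([0.771114], [0.909019], and [0.760637]): 1 − (1 − 0.771114)(1 − 0.909019)(1 − 0.760637) = 0.9950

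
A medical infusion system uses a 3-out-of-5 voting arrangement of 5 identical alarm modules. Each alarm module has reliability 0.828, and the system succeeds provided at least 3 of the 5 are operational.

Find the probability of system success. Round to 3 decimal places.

R = Σ_{i=3}^{5} C(5,i) p^i (1−p)^{5−i} with p = 0.828
C(5,3)·0.828^3·0.172^2 = 0.16794
C(5,4)·0.828^4·0.172^1 = 0.40422
C(5,5)·0.828^5·0.172^0 = 0.38918
Sum = 0.961

0.961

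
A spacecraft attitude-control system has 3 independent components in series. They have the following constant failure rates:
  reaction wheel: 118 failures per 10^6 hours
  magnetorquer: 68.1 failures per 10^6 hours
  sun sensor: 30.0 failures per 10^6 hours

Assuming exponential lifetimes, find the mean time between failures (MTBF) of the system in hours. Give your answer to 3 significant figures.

4630

Series of exponential components: λ_sys = Σ λ_i
λ_sys = 0.000118 + 0.0000681 + 0.0000300 = 2.1610e-04 /h
MTBF = 1 / λ_sys = 4630 h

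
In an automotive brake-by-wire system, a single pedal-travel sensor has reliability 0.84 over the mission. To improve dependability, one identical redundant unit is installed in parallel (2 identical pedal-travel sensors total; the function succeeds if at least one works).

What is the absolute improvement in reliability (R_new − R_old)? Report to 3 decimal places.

0.134

R_before = 0.84
R_after = 1 − (1 − 0.84)^2 = 0.974
ΔR = 0.974 − 0.84 = 0.134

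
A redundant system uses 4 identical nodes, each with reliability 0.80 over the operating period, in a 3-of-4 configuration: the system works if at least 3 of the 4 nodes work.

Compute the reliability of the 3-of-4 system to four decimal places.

0.8192

R = Σ_{i=3}^{4} C(4,i) p^i (1−p)^{4−i} with p = 0.80
C(4,3)·0.80^3·0.20^1 = 0.409600
C(4,4)·0.80^4·0.20^0 = 0.409600
Sum = 0.8192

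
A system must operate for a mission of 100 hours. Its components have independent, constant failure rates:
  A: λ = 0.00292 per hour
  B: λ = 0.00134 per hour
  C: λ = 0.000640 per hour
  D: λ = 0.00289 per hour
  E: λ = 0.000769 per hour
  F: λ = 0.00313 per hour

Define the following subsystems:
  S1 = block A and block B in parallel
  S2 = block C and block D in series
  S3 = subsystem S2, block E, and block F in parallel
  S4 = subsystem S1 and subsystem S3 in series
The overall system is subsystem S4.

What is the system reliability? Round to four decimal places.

0.9625

R(A) = exp(−0.00292 × 100) = 0.746769
R(B) = exp(−0.00134 × 100) = 0.874590
R(C) = exp(−0.000640 × 100) = 0.938005
R(D) = exp(−0.00289 × 100) = 0.749012
R(E) = exp(−0.000769 × 100) = 0.925982
R(F) = exp(−0.00313 × 100) = 0.731250
Parallel (A and B): 1 − (1 − 0.746769)(1 − 0.874590) = 0.968242
Series (C and D): 0.938005 × 0.749012 = 0.702577
Parallel ([0.702577], E, and F): 1 − (1 − 0.702577)(1 − 0.925982)(1 − 0.731250) = 0.994084
Series ([0.968242] and [0.994084]): 0.968242 × 0.994084 = 0.9625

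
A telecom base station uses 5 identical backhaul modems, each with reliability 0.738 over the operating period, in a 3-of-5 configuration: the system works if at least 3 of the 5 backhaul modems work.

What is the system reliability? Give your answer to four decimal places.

0.8834

R = Σ_{i=3}^{5} C(5,i) p^i (1−p)^{5−i} with p = 0.738
C(5,3)·0.738^3·0.262^2 = 0.275913
C(5,4)·0.738^4·0.262^1 = 0.388595
C(5,5)·0.738^5·0.262^0 = 0.218918
Sum = 0.8834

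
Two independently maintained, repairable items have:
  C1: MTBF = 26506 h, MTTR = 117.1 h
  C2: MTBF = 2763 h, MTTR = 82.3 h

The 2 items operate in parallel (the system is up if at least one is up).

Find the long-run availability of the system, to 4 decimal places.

A(C1) = MTBF/(MTBF+MTTR) = 26506/(26506+117.1) = 0.995602
A(C2) = MTBF/(MTBF+MTTR) = 2763/(2763+82.3) = 0.971075
Parallel availability: 1 − (1 − 0.995602)(1 − 0.971075) = 0.9999

0.9999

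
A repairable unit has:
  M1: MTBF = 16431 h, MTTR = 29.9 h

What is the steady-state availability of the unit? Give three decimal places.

A(M1) = MTBF/(MTBF+MTTR) = 16431/(16431+29.9) = 0.998

0.998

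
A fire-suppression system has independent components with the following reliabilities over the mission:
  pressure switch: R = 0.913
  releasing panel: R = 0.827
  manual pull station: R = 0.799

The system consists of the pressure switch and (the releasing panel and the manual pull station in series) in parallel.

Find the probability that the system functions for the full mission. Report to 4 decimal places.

Series (releasing panel and manual pull station): 0.827000 × 0.799000 = 0.660773
Parallel (pressure switch and [0.660773]): 1 − (1 − 0.913000)(1 − 0.660773) = 0.9705

0.9705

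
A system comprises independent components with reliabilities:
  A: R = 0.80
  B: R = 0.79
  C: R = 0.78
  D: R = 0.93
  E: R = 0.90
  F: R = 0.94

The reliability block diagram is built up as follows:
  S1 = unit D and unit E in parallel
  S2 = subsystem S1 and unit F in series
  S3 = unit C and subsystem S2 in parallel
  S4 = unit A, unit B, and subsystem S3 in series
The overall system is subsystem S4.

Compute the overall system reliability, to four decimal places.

Parallel (D and E): 1 − (1 − 0.930000)(1 − 0.900000) = 0.993000
Series ([0.993000] and F): 0.993000 × 0.940000 = 0.933420
Parallel (C and [0.933420]): 1 − (1 − 0.780000)(1 − 0.933420) = 0.985352
Series (A, B, and [0.985352]): 0.800000 × 0.790000 × 0.985352 = 0.6227

0.6227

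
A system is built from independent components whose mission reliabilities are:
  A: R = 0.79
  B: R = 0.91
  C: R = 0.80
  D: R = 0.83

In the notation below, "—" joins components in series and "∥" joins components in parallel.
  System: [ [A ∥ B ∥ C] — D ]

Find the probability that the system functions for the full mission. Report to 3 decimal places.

0.827

Parallel (A, B, and C): 1 − (1 − 0.79000)(1 − 0.91000)(1 − 0.80000) = 0.99622
Series ([0.99622] and D): 0.99622 × 0.83000 = 0.827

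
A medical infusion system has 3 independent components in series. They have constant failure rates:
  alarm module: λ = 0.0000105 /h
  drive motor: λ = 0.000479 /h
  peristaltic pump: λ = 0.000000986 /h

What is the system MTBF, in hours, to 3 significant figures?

2040

Series of exponential components: λ_sys = Σ λ_i
λ_sys = 0.0000105 + 0.000479 + 0.000000986 = 4.9049e-04 /h
MTBF = 1 / λ_sys = 2040 h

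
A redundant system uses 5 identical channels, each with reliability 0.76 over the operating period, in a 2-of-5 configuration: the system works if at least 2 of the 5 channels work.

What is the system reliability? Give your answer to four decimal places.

0.9866

R = Σ_{i=2}^{5} C(5,i) p^i (1−p)^{5−i} with p = 0.76
C(5,2)·0.76^2·0.24^3 = 0.079847
C(5,3)·0.76^3·0.24^2 = 0.252850
C(5,4)·0.76^4·0.24^1 = 0.400346
C(5,5)·0.76^5·0.24^0 = 0.253553
Sum = 0.9866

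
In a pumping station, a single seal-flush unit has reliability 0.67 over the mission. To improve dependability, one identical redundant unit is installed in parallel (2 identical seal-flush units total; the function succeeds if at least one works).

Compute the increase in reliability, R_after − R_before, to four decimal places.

0.2211

R_before = 0.67
R_after = 1 − (1 − 0.67)^2 = 0.8911
ΔR = 0.8911 − 0.67 = 0.2211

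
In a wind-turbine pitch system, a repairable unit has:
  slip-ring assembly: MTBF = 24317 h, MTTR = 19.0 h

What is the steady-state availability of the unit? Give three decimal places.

A(slip-ring assembly) = MTBF/(MTBF+MTTR) = 24317/(24317+19.0) = 0.999

0.999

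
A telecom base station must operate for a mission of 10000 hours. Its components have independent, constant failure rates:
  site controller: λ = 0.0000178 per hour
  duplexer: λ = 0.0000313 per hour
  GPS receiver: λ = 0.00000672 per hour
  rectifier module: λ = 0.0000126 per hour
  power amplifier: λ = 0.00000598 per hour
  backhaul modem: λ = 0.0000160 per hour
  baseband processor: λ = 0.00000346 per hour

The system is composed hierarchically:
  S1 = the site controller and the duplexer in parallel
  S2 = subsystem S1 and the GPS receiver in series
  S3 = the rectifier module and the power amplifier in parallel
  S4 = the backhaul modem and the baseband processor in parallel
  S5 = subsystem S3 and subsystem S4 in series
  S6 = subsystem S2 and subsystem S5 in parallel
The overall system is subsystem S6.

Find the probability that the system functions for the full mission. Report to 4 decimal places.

0.9987

R(site controller) = exp(−0.0000178 × 10000) = 0.836942
R(duplexer) = exp(−0.0000313 × 10000) = 0.731250
R(GPS receiver) = exp(−0.00000672 × 10000) = 0.935008
R(rectifier module) = exp(−0.0000126 × 10000) = 0.881615
R(power amplifier) = exp(−0.00000598 × 10000) = 0.941953
R(backhaul modem) = exp(−0.0000160 × 10000) = 0.852144
R(baseband processor) = exp(−0.00000346 × 10000) = 0.965992
Parallel (site controller and duplexer): 1 − (1 − 0.836942)(1 − 0.731250) = 0.956178
Series ([0.956178] and GPS receiver): 0.956178 × 0.935008 = 0.894034
Parallel (rectifier module and power amplifier): 1 − (1 − 0.881615)(1 − 0.941953) = 0.993128
Parallel (backhaul modem and baseband processor): 1 − (1 − 0.852144)(1 − 0.965992) = 0.994972
Series ([0.993128] and [0.994972]): 0.993128 × 0.994972 = 0.988135
Parallel ([0.894034] and [0.988135]): 1 − (1 − 0.894034)(1 − 0.988135) = 0.9987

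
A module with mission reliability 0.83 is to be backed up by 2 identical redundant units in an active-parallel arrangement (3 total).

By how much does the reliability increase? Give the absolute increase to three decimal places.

0.165

R_before = 0.83
R_after = 1 − (1 − 0.83)^3 = 0.995
ΔR = 0.995 − 0.83 = 0.165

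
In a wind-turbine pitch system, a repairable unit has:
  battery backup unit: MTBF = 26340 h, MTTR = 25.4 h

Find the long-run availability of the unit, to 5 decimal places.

A(battery backup unit) = MTBF/(MTBF+MTTR) = 26340/(26340+25.4) = 0.99904

0.99904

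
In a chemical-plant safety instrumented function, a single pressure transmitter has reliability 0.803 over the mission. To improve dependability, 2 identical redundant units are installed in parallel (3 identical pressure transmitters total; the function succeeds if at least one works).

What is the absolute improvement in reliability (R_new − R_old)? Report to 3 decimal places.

R_before = 0.803
R_after = 1 − (1 − 0.803)^3 = 0.992
ΔR = 0.992 − 0.803 = 0.189

0.189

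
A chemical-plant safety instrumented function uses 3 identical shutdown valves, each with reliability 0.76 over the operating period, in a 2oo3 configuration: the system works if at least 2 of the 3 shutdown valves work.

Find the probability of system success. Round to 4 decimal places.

R = Σ_{i=2}^{3} C(3,i) p^i (1−p)^{3−i} with p = 0.76
C(3,2)·0.76^2·0.24^1 = 0.415872
C(3,3)·0.76^3·0.24^0 = 0.438976
Sum = 0.8548

0.8548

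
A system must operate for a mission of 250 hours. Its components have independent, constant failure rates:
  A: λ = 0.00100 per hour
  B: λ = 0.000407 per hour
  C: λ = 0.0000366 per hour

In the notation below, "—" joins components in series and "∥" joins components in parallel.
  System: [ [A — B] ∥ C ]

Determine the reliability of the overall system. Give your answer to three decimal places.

R(A) = exp(−0.00100 × 250) = 0.77880
R(B) = exp(−0.000407 × 250) = 0.90326
R(C) = exp(−0.0000366 × 250) = 0.99089
Series (A and B): 0.77880 × 0.90326 = 0.70346
Parallel ([0.70346] and C): 1 − (1 − 0.70346)(1 − 0.99089) = 0.997

0.997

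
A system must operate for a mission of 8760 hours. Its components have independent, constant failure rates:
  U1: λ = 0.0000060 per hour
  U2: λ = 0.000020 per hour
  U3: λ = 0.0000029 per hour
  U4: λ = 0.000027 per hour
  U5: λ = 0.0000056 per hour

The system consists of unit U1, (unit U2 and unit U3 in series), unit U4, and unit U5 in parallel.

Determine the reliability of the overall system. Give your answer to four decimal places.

0.9999

R(U1) = exp(−0.0000060 × 8760) = 0.948797
R(U2) = exp(−0.000020 × 8760) = 0.839289
R(U3) = exp(−0.0000029 × 8760) = 0.974916
R(U4) = exp(−0.000027 × 8760) = 0.789370
R(U5) = exp(−0.0000056 × 8760) = 0.952128
Series (U2 and U3): 0.839289 × 0.974916 = 0.818236
Parallel (U1, [0.818236], U4, and U5): 1 − (1 − 0.948797)(1 − 0.818236)(1 − 0.789370)(1 − 0.952128) = 0.9999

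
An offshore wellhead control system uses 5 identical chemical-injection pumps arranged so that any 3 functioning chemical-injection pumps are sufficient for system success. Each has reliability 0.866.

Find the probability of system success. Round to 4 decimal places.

R = Σ_{i=3}^{5} C(5,i) p^i (1−p)^{5−i} with p = 0.866
C(5,3)·0.866^3·0.134^2 = 0.116617
C(5,4)·0.866^4·0.134^1 = 0.376831
C(5,5)·0.866^5·0.134^0 = 0.487068
Sum = 0.9805

0.9805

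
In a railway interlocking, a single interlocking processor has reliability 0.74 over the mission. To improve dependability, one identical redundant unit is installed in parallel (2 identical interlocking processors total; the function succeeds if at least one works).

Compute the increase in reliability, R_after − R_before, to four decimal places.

0.1924

R_before = 0.74
R_after = 1 − (1 − 0.74)^2 = 0.9324
ΔR = 0.9324 − 0.74 = 0.1924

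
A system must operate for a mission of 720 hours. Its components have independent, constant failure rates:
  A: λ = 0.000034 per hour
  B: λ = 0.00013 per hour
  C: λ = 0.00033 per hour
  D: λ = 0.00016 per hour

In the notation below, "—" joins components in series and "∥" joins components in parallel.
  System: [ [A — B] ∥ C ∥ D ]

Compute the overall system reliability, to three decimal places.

0.997

R(A) = exp(−0.000034 × 720) = 0.97582
R(B) = exp(−0.00013 × 720) = 0.91065
R(C) = exp(−0.00033 × 720) = 0.78852
R(D) = exp(−0.00016 × 720) = 0.89119
Series (A and B): 0.97582 × 0.91065 = 0.88863
Parallel ([0.88863], C, and D): 1 − (1 − 0.88863)(1 − 0.78852)(1 − 0.89119) = 0.997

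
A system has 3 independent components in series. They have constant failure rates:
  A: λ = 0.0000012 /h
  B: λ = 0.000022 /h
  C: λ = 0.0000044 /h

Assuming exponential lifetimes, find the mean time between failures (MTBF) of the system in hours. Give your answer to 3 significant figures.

36200

Series of exponential components: λ_sys = Σ λ_i
λ_sys = 0.0000012 + 0.000022 + 0.0000044 = 2.7600e-05 /h
MTBF = 1 / λ_sys = 36200 h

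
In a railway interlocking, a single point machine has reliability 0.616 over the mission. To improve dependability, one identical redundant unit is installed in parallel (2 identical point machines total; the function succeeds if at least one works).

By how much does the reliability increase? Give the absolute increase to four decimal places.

R_before = 0.616
R_after = 1 − (1 − 0.616)^2 = 0.8525
ΔR = 0.8525 − 0.616 = 0.2365

0.2365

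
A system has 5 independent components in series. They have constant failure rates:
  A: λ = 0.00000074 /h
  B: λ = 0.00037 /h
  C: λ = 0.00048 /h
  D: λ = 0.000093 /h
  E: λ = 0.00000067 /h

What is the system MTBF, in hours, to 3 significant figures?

Series of exponential components: λ_sys = Σ λ_i
λ_sys = 0.00000074 + 0.00037 + 0.00048 + 0.000093 + 0.00000067 = 9.4441e-04 /h
MTBF = 1 / λ_sys = 1060 h

1060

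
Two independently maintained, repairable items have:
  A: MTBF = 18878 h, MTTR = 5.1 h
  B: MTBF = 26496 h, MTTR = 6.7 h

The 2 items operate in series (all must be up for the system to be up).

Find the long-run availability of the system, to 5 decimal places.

A(A) = MTBF/(MTBF+MTTR) = 18878/(18878+5.1) = 0.999730
A(B) = MTBF/(MTBF+MTTR) = 26496/(26496+6.7) = 0.999747
Series availability: 0.999730 × 0.999747 = 0.99948

0.99948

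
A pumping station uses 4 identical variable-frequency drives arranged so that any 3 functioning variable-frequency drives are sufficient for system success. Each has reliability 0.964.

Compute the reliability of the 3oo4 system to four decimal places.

0.9926

R = Σ_{i=3}^{4} C(4,i) p^i (1−p)^{4−i} with p = 0.964
C(4,3)·0.964^3·0.036^1 = 0.129001
C(4,4)·0.964^4·0.036^0 = 0.863591
Sum = 0.9926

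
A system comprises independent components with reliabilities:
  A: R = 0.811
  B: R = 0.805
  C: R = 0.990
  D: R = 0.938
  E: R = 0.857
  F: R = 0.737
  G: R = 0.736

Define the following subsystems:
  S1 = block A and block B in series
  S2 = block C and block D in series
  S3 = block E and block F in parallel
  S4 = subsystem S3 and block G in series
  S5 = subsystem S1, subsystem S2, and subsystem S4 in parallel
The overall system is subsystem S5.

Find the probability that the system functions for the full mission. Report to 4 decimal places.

Series (A and B): 0.811000 × 0.805000 = 0.652855
Series (C and D): 0.990000 × 0.938000 = 0.928620
Parallel (E and F): 1 − (1 − 0.857000)(1 − 0.737000) = 0.962391
Series ([0.962391] and G): 0.962391 × 0.736000 = 0.708320
Parallel ([0.652855], [0.928620], and [0.708320]): 1 − (1 − 0.652855)(1 − 0.928620)(1 − 0.708320) = 0.9928

0.9928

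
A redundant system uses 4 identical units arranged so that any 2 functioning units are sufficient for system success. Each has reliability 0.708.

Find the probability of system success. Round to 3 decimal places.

0.922

R = Σ_{i=2}^{4} C(4,i) p^i (1−p)^{4−i} with p = 0.708
C(4,2)·0.708^2·0.292^2 = 0.25644
C(4,3)·0.708^3·0.292^1 = 0.41452
C(4,4)·0.708^4·0.292^0 = 0.25127
Sum = 0.922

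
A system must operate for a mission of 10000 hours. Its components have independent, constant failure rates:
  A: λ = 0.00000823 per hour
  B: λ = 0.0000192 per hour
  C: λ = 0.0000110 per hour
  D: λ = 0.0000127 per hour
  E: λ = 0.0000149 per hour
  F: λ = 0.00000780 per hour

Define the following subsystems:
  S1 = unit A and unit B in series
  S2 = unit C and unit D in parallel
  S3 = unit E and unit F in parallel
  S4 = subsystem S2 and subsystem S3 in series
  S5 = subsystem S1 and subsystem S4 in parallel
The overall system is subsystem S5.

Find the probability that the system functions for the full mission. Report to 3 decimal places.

0.995

R(A) = exp(−0.00000823 × 10000) = 0.92100
R(B) = exp(−0.0000192 × 10000) = 0.82531
R(C) = exp(−0.0000110 × 10000) = 0.89583
R(D) = exp(−0.0000127 × 10000) = 0.88073
R(E) = exp(−0.0000149 × 10000) = 0.86157
R(F) = exp(−0.00000780 × 10000) = 0.92496
Series (A and B): 0.92100 × 0.82531 = 0.76011
Parallel (C and D): 1 − (1 − 0.89583)(1 − 0.88073) = 0.98758
Parallel (E and F): 1 − (1 − 0.86157)(1 − 0.92496) = 0.98961
Series ([0.98758] and [0.98961]): 0.98758 × 0.98961 = 0.97732
Parallel ([0.76011] and [0.97732]): 1 − (1 − 0.76011)(1 − 0.97732) = 0.995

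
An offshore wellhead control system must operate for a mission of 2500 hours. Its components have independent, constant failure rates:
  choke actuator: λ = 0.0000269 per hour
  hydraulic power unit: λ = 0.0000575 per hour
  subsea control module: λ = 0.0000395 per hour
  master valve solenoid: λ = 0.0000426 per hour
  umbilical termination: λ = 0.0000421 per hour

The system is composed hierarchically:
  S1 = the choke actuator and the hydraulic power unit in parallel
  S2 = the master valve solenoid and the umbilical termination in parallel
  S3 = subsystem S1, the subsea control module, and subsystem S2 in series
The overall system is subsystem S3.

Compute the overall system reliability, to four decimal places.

0.8890

R(choke actuator) = exp(−0.0000269 × 2500) = 0.934961
R(hydraulic power unit) = exp(−0.0000575 × 2500) = 0.866104
R(subsea control module) = exp(−0.0000395 × 2500) = 0.905969
R(master valve solenoid) = exp(−0.0000426 × 2500) = 0.898975
R(umbilical termination) = exp(−0.0000421 × 2500) = 0.900099
Parallel (choke actuator and hydraulic power unit): 1 − (1 − 0.934961)(1 − 0.866104) = 0.991292
Parallel (master valve solenoid and umbilical termination): 1 − (1 − 0.898975)(1 − 0.900099) = 0.989908
Series ([0.991292], subsea control module, and [0.989908]): 0.991292 × 0.905969 × 0.989908 = 0.8890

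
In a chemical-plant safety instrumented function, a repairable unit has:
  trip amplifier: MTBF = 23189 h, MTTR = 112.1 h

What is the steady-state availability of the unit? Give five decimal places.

A(trip amplifier) = MTBF/(MTBF+MTTR) = 23189/(23189+112.1) = 0.99519

0.99519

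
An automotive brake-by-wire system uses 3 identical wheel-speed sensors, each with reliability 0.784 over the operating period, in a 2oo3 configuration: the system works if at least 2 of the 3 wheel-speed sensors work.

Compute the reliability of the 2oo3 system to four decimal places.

R = Σ_{i=2}^{3} C(3,i) p^i (1−p)^{3−i} with p = 0.784
C(3,2)·0.784^2·0.216^1 = 0.398297
C(3,3)·0.784^3·0.216^0 = 0.481890
Sum = 0.8802

0.8802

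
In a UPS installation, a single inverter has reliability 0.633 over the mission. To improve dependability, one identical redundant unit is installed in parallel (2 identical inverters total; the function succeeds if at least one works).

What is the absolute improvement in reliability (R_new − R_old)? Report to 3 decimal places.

0.232

R_before = 0.633
R_after = 1 − (1 − 0.633)^2 = 0.865
ΔR = 0.865 − 0.633 = 0.232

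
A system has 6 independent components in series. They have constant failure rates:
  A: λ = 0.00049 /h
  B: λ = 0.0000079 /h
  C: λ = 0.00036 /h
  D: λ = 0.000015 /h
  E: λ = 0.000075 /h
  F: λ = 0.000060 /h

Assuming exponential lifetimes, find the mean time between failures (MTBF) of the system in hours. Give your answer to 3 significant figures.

Series of exponential components: λ_sys = Σ λ_i
λ_sys = 0.00049 + 0.0000079 + 0.00036 + 0.000015 + 0.000075 + 0.000060 = 1.0079e-03 /h
MTBF = 1 / λ_sys = 992 h

992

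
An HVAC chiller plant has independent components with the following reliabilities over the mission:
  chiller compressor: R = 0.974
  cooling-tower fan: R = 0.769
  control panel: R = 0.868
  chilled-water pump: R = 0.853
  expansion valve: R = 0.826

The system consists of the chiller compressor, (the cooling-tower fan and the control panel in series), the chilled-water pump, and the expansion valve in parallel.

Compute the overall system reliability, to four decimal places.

0.9998

Series (cooling-tower fan and control panel): 0.769000 × 0.868000 = 0.667492
Parallel (chiller compressor, [0.667492], chilled-water pump, and expansion valve): 1 − (1 − 0.974000)(1 − 0.667492)(1 − 0.853000)(1 − 0.826000) = 0.9998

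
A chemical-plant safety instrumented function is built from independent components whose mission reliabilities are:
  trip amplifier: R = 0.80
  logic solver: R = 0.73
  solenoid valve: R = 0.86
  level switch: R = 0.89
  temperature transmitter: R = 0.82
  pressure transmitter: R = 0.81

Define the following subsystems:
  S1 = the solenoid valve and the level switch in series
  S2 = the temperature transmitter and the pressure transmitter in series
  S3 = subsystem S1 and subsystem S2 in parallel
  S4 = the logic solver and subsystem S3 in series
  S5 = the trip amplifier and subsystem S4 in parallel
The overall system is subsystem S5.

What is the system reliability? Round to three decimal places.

0.934

Series (solenoid valve and level switch): 0.86000 × 0.89000 = 0.76540
Series (temperature transmitter and pressure transmitter): 0.82000 × 0.81000 = 0.66420
Parallel ([0.76540] and [0.66420]): 1 − (1 − 0.76540)(1 − 0.66420) = 0.92122
Series (logic solver and [0.92122]): 0.73000 × 0.92122 = 0.67249
Parallel (trip amplifier and [0.67249]): 1 − (1 − 0.80000)(1 − 0.67249) = 0.934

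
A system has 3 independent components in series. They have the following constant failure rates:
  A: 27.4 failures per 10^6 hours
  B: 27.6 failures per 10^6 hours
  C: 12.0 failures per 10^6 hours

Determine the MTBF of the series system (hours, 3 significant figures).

14900

Series of exponential components: λ_sys = Σ λ_i
λ_sys = 0.0000274 + 0.0000276 + 0.0000120 = 6.7000e-05 /h
MTBF = 1 / λ_sys = 14900 h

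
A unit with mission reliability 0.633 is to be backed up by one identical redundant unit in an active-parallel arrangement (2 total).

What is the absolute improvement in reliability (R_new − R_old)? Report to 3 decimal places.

R_before = 0.633
R_after = 1 − (1 − 0.633)^2 = 0.865
ΔR = 0.865 − 0.633 = 0.232

0.232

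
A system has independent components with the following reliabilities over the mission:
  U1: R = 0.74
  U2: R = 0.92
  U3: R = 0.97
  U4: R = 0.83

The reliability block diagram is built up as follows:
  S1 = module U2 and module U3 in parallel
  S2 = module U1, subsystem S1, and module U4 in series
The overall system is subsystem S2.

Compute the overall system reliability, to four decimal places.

0.6127

Parallel (U2 and U3): 1 − (1 − 0.920000)(1 − 0.970000) = 0.997600
Series (U1, [0.997600], and U4): 0.740000 × 0.997600 × 0.830000 = 0.6127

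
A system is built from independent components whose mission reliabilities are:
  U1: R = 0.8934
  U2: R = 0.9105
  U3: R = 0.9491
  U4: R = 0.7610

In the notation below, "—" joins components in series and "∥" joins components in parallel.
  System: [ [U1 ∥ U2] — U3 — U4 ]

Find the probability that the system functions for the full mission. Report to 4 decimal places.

Parallel (U1 and U2): 1 − (1 − 0.893400)(1 − 0.910500) = 0.990459
Series ([0.990459], U3, and U4): 0.990459 × 0.949100 × 0.761000 = 0.7154

0.7154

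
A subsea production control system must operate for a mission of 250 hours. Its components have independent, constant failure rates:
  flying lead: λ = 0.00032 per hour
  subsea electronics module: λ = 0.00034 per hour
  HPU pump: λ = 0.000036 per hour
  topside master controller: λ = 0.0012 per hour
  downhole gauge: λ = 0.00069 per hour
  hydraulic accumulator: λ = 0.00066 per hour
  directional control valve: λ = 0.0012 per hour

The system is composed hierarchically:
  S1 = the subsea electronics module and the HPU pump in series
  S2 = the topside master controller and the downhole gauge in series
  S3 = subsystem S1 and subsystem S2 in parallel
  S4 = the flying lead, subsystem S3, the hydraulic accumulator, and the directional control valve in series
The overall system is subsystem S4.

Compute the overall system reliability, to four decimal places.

0.5603

R(flying lead) = exp(−0.00032 × 250) = 0.923116
R(subsea electronics module) = exp(−0.00034 × 250) = 0.918512
R(HPU pump) = exp(−0.000036 × 250) = 0.991040
R(topside master controller) = exp(−0.0012 × 250) = 0.740818
R(downhole gauge) = exp(−0.00069 × 250) = 0.841558
R(hydraulic accumulator) = exp(−0.00066 × 250) = 0.847894
R(directional control valve) = exp(−0.0012 × 250) = 0.740818
Series (subsea electronics module and HPU pump): 0.918512 × 0.991040 = 0.910282
Series (topside master controller and downhole gauge): 0.740818 × 0.841558 = 0.623441
Parallel ([0.910282] and [0.623441]): 1 − (1 − 0.910282)(1 − 0.623441) = 0.966216
Series (flying lead, [0.966216], hydraulic accumulator, and directional control valve): 0.923116 × 0.966216 × 0.847894 × 0.740818 = 0.5603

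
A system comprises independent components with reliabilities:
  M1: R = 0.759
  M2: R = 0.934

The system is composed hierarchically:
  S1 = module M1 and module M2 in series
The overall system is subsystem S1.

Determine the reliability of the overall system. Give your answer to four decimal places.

0.7089

Series (M1 and M2): 0.759000 × 0.934000 = 0.7089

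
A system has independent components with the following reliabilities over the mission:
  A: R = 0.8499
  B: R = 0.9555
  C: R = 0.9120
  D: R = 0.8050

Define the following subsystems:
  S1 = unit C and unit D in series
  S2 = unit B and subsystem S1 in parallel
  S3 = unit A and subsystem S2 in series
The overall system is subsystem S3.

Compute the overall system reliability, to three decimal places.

0.840

Series (C and D): 0.91200 × 0.80500 = 0.73416
Parallel (B and [0.73416]): 1 − (1 − 0.95550)(1 − 0.73416) = 0.98817
Series (A and [0.98817]): 0.84990 × 0.98817 = 0.840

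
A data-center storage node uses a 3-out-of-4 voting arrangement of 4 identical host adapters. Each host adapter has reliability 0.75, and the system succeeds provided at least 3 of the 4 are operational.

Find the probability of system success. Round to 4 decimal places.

0.7383

R = Σ_{i=3}^{4} C(4,i) p^i (1−p)^{4−i} with p = 0.75
C(4,3)·0.75^3·0.25^1 = 0.421875
C(4,4)·0.75^4·0.25^0 = 0.316406
Sum = 0.7383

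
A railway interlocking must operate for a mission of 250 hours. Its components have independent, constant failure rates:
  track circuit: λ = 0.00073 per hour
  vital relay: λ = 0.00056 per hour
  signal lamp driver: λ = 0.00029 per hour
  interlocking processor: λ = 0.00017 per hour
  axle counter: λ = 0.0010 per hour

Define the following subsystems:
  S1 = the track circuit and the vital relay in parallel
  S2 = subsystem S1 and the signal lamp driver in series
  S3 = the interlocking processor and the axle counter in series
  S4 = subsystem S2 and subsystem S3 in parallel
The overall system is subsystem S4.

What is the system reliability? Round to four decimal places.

0.9771

R(track circuit) = exp(−0.00073 × 250) = 0.833185
R(vital relay) = exp(−0.00056 × 250) = 0.869358
R(signal lamp driver) = exp(−0.00029 × 250) = 0.930066
R(interlocking processor) = exp(−0.00017 × 250) = 0.958390
R(axle counter) = exp(−0.0010 × 250) = 0.778801
Parallel (track circuit and vital relay): 1 − (1 − 0.833185)(1 − 0.869358) = 0.978207
Series ([0.978207] and signal lamp driver): 0.978207 × 0.930066 = 0.909797
Series (interlocking processor and axle counter): 0.958390 × 0.778801 = 0.746395
Parallel ([0.909797] and [0.746395]): 1 − (1 − 0.909797)(1 − 0.746395) = 0.9771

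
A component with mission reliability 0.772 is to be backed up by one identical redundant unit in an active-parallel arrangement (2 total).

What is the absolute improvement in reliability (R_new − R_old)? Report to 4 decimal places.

R_before = 0.772
R_after = 1 − (1 − 0.772)^2 = 0.9480
ΔR = 0.9480 − 0.772 = 0.1760

0.1760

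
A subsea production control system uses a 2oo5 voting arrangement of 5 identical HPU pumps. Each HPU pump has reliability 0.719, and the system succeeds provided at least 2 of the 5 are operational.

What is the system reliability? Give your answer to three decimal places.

R = Σ_{i=2}^{5} C(5,i) p^i (1−p)^{5−i} with p = 0.719
C(5,2)·0.719^2·0.281^3 = 0.11470
C(5,3)·0.719^3·0.281^2 = 0.29349
C(5,4)·0.719^4·0.281^1 = 0.37548
C(5,5)·0.719^5·0.281^0 = 0.19215
Sum = 0.976

0.976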